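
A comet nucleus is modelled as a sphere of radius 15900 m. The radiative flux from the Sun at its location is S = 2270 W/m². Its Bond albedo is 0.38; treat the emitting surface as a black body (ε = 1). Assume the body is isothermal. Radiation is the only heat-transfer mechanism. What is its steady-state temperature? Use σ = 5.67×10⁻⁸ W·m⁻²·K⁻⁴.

T ≈ 281 K

At equilibrium, absorbed power = emitted power.
Absorbing cross-section = πr² = 7.942×10⁸ m²; emitting surface = 4πr² = 3.177×10⁹ m² (ratio 4).
(1−a)S·A_cross = εσ·A_surf·T⁴  ⇒  T⁴ = (1−a)S/(4σ).
T⁴ = 0.620·2270/(4·5.67×10⁻⁸) = 6.205×10⁹ K⁴.
T = (6.205×10⁹)^(1/4).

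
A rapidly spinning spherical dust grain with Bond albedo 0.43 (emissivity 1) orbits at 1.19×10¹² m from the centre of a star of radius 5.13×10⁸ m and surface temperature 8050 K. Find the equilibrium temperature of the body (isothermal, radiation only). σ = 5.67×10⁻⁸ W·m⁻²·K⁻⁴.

T ≈ 103 K

The star's surface emits σT_*⁴; at distance d the flux is S = σT_*⁴(R_*/d)².
S = 5.67×10⁻⁸·(8050)⁴·(5.13×10⁸/1.19×10¹²)² = 44.25 W/m².
For an isothermal sphere T⁴ = (1−a)S/(4σ) = 1.112×10⁸ K⁴.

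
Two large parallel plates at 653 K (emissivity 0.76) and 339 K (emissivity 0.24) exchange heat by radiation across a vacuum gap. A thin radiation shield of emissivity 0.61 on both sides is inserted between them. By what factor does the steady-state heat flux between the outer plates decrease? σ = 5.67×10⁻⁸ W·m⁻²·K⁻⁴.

factor ≈ 1.51

Without shield: q₀ = σΔ(T⁴)/(1/ε₁+1/ε₂−1) with denominator 4.482.
With shield the two gaps are in series; the resistances add: (1/ε₁+1/ε_s−1)+(1/ε_s+1/ε₂−1) = 1.955+4.806 = 6.761.
Heat-flux ratio q₀/q = 6.761/4.482.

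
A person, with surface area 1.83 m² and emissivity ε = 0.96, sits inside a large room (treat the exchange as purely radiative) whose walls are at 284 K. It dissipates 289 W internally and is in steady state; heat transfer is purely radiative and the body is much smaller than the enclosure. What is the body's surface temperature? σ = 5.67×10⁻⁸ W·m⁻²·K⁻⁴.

T ≈ 311 K

For a small grey body in a large enclosure, net radiated power = εσA(T⁴ − T_w⁴).
Steady state: P = εσA(T⁴ − T_w⁴) with A = 1.83 m².
T⁴ = P/(εσA) + T_w⁴ = 289/(0.96·5.67×10⁻⁸·1.830) + (284)⁴
    = 2.901×10⁹ + 6.505×10⁹ = 9.407×10⁹ K⁴.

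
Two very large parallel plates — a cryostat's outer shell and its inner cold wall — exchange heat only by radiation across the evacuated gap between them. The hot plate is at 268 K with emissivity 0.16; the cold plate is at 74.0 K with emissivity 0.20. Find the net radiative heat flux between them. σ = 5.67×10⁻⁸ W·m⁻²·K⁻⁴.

q ≈ 28.4 W/m²

For two infinite grey parallel plates, q = σ(T₁⁴ − T₂⁴)/(1/ε₁ + 1/ε₂ − 1).
T₁⁴ − T₂⁴ = 5.159×10⁹ − 2.999×10⁷ = 5.129×10⁹ K⁴.
1/ε₁ + 1/ε₂ − 1 = 6.250 + 5.000 − 1 = 10.25.
q = 5.67×10⁻⁸ × 5.129×10⁹ / 10.25.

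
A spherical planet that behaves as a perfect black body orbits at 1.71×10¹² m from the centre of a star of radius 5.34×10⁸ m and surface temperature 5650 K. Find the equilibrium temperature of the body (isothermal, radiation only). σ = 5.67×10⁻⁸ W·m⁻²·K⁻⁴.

The star's surface emits σT_*⁴; at distance d the flux is S = σT_*⁴(R_*/d)².
S = 5.67×10⁻⁸·(5650)⁴·(5.34×10⁸/1.71×10¹²)² = 5.635 W/m².
For an isothermal sphere T⁴ = (1−a)S/(4σ) = 2.484×10⁷ K⁴.

T ≈ 70.6 K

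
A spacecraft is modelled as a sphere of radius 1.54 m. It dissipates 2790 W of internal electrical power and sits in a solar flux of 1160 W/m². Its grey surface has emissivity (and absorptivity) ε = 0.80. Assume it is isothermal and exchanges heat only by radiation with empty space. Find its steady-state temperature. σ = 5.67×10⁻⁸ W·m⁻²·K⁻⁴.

T ≈ 291 K

At steady state, absorbed solar power + internal power = radiated power.
Absorbed: α·S·A_cross = 0.80·1160·7.451 = 6914 W (cross-section πr²).
Total input = 6914 + 2790 = 9704 W.
Radiated: εσ·A_surf·T⁴ with A_surf = 4πr² = 29.80 m².
T⁴ = 9704/(0.80·5.67×10⁻⁸·29.80) = 7.178×10⁹ K⁴.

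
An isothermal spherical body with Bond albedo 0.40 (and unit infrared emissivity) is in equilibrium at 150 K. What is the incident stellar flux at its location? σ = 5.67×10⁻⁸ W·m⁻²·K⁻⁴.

S ≈ 191 W/m²

(1−a)S·πr² = σ·4πr²·T⁴ ⇒ S = 4σT⁴/(1−a).
S = 4·5.67×10⁻⁸·5.062×10⁸/0.600.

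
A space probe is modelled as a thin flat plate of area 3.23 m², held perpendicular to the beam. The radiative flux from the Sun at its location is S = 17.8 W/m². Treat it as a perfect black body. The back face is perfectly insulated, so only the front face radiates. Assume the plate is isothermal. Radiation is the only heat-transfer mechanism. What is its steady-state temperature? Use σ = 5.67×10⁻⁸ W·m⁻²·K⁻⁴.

T ≈ 133 K

At equilibrium, absorbed power = emitted power.
Absorbing cross-section = A = 3.230 m²; emitting surface = A = 3.230 m² (ratio 1).
S·A_cross = εσ·A_surf·T⁴  ⇒  T⁴ = S/(1σ).
T⁴ = 1.00·17.8/(1·5.67×10⁻⁸) = 3.139×10⁸ K⁴.
T = (3.139×10⁸)^(1/4).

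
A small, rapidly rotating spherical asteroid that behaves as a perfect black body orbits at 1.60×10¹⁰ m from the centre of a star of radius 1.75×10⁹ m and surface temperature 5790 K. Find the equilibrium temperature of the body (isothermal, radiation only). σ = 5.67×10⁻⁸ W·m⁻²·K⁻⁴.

The star's surface emits σT_*⁴; at distance d the flux is S = σT_*⁴(R_*/d)².
S = 5.67×10⁻⁸·(5790)⁴·(1.75×10⁹/1.60×10¹⁰)² = 7.623×10⁵ W/m².
For an isothermal sphere T⁴ = (1−a)S/(4σ) = 3.361×10¹² K⁴.

T ≈ 1350 K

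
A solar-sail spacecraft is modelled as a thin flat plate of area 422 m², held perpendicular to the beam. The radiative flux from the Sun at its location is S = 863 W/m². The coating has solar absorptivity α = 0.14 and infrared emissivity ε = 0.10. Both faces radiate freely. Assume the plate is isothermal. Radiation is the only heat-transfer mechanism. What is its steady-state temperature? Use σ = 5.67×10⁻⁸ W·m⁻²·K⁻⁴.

At equilibrium, absorbed power = emitted power.
Absorbing cross-section = A = 422.0 m²; emitting surface = 2A = 844.0 m² (ratio 2).
αS·A_cross = εσ·A_surf·T⁴  ⇒  T⁴ = αS/(ε·2σ).
T⁴ = 0.140·863/(0.10·2·5.67×10⁻⁸) = 1.065×10¹⁰ K⁴.
T = (1.065×10¹⁰)^(1/4).

T ≈ 321 K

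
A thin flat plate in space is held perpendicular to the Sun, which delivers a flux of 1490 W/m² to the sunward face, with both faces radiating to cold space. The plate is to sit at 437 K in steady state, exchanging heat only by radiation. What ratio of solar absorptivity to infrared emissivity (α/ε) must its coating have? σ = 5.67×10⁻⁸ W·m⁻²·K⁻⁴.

Balance: αS·A = εσ·2A·T⁴ ⇒ α/ε = 2σT⁴/S.
α/ε = 2·5.67×10⁻⁸·(437)⁴/1490 = 2·5.67×10⁻⁸·3.647×10¹⁰/1490.

α/ε ≈ 2.78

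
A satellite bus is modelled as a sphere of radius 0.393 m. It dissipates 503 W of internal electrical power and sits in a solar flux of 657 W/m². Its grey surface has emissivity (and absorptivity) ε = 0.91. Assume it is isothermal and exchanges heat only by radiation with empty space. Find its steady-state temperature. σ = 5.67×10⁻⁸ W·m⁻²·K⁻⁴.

T ≈ 298 K

At steady state, absorbed solar power + internal power = radiated power.
Absorbed: α·S·A_cross = 0.91·657·0.4852 = 290.1 W (cross-section πr²).
Total input = 290.1 + 503 = 793.1 W.
Radiated: εσ·A_surf·T⁴ with A_surf = 4πr² = 1.941 m².
T⁴ = 793.1/(0.91·5.67×10⁻⁸·1.941) = 7.920×10⁹ K⁴.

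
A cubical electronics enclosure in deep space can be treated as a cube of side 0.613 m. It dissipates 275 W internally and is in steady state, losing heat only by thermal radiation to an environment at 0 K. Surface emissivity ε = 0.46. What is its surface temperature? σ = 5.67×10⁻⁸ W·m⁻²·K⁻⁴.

Steady state: internal power = radiated power, P = εσA T⁴.
Radiating area A = 6L² = 2.255 m².
T⁴ = P/(εσA) = 275/(0.46·5.67×10⁻⁸·2.255) = 4.676×10⁹ K⁴.
T = (4.676×10⁹)^(1/4).

T ≈ 262 K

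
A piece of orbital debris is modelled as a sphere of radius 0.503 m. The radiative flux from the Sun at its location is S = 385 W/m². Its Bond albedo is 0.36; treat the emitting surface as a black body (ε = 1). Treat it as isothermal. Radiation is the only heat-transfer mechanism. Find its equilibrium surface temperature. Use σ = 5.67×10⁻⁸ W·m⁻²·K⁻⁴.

T ≈ 182 K

At equilibrium, absorbed power = emitted power.
Absorbing cross-section = πr² = 0.7949 m²; emitting surface = 4πr² = 3.179 m² (ratio 4).
(1−a)S·A_cross = εσ·A_surf·T⁴  ⇒  T⁴ = (1−a)S/(4σ).
T⁴ = 0.640·385/(4·5.67×10⁻⁸) = 1.086×10⁹ K⁴.
T = (1.086×10⁹)^(1/4).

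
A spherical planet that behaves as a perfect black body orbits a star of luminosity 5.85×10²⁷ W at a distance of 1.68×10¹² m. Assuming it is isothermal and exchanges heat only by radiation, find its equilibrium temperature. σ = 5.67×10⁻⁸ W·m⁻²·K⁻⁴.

First find the stellar flux at distance d: S = L/(4πd²) = 5.85×10²⁷/(4π·(1.68×10¹²)²) = 164.9 W/m².
For an isothermal sphere, absorbed (1−a)S·πr² = emitted σ·4πr²·T⁴, so T⁴ = (1−a)S/(4σ).
T⁴ = 1.00·164.9/(4·5.67×10⁻⁸) = 7.273×10⁸ K⁴.

T ≈ 164 K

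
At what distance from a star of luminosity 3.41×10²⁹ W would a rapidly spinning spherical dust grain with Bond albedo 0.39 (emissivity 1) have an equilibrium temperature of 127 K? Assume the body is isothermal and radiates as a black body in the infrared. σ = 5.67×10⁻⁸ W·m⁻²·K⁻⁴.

d ≈ 1.67×10¹³ m

For an isothermal black-emitting sphere, (1−a)S·πr² = σ·4πr²·T⁴ ⇒ S = 4σT⁴/(1−a).
S = 4·5.67×10⁻⁸·(127)⁴/0.610 = 96.72 W/m².
Flux falls as S = L/(4πd²), so d = √(L/(4πS)) = √(3.41×10²⁹/(4π·96.72)).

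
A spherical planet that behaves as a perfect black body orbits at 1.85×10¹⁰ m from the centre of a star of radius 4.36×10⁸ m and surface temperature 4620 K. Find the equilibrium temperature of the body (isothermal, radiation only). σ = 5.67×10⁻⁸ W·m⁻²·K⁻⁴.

T ≈ 502 K

The star's surface emits σT_*⁴; at distance d the flux is S = σT_*⁴(R_*/d)².
S = 5.67×10⁻⁸·(4620)⁴·(4.36×10⁸/1.85×10¹⁰)² = 14350 W/m².
For an isothermal sphere T⁴ = (1−a)S/(4σ) = 6.326×10¹⁰ K⁴.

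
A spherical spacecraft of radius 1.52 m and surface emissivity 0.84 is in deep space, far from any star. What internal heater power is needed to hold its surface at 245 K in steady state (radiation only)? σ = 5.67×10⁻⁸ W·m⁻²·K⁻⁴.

P ≈ 4980 W

P = εσ·4πr²·T⁴.
4πr² = 29.03 m²; T⁴ = 3.603×10⁹ K⁴.
P = 0.84·5.67×10⁻⁸·29.03·3.603×10⁹.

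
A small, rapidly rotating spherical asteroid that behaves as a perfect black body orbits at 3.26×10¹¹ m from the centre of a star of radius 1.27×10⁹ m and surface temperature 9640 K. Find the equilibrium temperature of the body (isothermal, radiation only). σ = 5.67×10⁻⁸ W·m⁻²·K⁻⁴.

The star's surface emits σT_*⁴; at distance d the flux is S = σT_*⁴(R_*/d)².
S = 5.67×10⁻⁸·(9640)⁴·(1.27×10⁹/3.26×10¹¹)² = 7431 W/m².
For an isothermal sphere T⁴ = (1−a)S/(4σ) = 3.277×10¹⁰ K⁴.

T ≈ 425 K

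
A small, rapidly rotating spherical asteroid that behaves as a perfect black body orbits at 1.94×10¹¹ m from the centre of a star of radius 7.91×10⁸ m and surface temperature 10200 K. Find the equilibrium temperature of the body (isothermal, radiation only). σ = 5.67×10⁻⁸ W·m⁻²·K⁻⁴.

T ≈ 461 K

The star's surface emits σT_*⁴; at distance d the flux is S = σT_*⁴(R_*/d)².
S = 5.67×10⁻⁸·(10200)⁴·(7.91×10⁸/1.94×10¹¹)² = 10200 W/m².
For an isothermal sphere T⁴ = (1−a)S/(4σ) = 4.499×10¹⁰ K⁴.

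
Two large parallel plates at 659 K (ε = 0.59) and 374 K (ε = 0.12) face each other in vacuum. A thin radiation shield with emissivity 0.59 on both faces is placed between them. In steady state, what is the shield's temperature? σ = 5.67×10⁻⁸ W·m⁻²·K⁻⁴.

In steady state the net flux on the hot side equals that on the cold side.
σ(T₁⁴−T_s⁴)/D₁ = σ(T_s⁴−T₂⁴)/D₂, with D₁ = 1/ε₁+1/ε_s−1 = 2.390, D₂ = 1/ε_s+1/ε₂−1 = 9.028.
Solve for T_s⁴: T_s⁴ = (D₂·T₁⁴ + D₁·T₂⁴)/(D₁+D₂) = 1.532×10¹¹ K⁴.

T_s ≈ 626 K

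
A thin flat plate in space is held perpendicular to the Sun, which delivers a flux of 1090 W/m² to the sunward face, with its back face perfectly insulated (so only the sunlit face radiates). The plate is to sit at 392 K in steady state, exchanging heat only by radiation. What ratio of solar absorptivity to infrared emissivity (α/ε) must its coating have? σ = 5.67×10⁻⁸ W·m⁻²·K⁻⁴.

Balance: αS·A = εσ·1A·T⁴ ⇒ α/ε = σT⁴/S.
α/ε = 5.67×10⁻⁸·(392)⁴/1090 = 5.67×10⁻⁸·2.361×10¹⁰/1090.

α/ε ≈ 1.23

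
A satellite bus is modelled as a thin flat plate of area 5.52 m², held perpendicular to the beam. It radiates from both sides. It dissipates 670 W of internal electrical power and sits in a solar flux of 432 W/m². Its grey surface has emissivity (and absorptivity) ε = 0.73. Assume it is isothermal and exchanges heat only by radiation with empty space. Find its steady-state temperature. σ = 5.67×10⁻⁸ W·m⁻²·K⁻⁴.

T ≈ 270 K

At steady state, absorbed solar power + internal power = radiated power.
Absorbed: α·S·A_cross = 0.73·432·5.520 = 1741 W (cross-section A).
Total input = 1741 + 670 = 2411 W.
Radiated: εσ·A_surf·T⁴ with A_surf = 2A = 11.04 m².
T⁴ = 2411/(0.73·5.67×10⁻⁸·11.04) = 5.276×10⁹ K⁴.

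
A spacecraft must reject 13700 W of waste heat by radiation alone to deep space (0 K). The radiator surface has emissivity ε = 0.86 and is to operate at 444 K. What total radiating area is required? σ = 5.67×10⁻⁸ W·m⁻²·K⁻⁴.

A ≈ 7.23 m²

P = εσA T⁴ ⇒ A = P/(εσT⁴).
T⁴ = 3.886×10¹⁰ K⁴.
A = 13700/(0.86 × 5.67×10⁻⁸ × 3.886×10¹⁰).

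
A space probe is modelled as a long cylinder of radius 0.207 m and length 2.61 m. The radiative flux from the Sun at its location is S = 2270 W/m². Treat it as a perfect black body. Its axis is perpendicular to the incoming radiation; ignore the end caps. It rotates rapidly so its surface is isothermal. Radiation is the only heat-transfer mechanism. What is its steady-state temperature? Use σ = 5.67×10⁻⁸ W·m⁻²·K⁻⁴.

At equilibrium, absorbed power = emitted power.
Absorbing cross-section = 2rL = 1.081 m²; emitting surface = 2πrL = 3.395 m² (ratio π).
S·A_cross = εσ·A_surf·T⁴  ⇒  T⁴ = S/(πσ).
T⁴ = 1.00·2270/(π·5.67×10⁻⁸) = 1.274×10¹⁰ K⁴.
T = (1.274×10¹⁰)^(1/4).

T ≈ 336 K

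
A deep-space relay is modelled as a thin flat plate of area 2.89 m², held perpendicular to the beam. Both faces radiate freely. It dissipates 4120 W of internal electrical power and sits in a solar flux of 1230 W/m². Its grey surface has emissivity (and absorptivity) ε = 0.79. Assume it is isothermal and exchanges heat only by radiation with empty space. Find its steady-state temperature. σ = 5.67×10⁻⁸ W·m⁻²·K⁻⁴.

At steady state, absorbed solar power + internal power = radiated power.
Absorbed: α·S·A_cross = 0.79·1230·2.890 = 2808 W (cross-section A).
Total input = 2808 + 4120 = 6928 W.
Radiated: εσ·A_surf·T⁴ with A_surf = 2A = 5.780 m².
T⁴ = 6928/(0.79·5.67×10⁻⁸·5.780) = 2.676×10¹⁰ K⁴.

T ≈ 404 K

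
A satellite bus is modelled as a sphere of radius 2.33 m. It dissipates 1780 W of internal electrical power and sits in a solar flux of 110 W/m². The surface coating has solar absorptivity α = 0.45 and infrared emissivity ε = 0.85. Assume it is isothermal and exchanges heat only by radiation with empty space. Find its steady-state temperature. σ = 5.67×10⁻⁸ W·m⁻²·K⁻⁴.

At steady state, absorbed solar power + internal power = radiated power.
Absorbed: α·S·A_cross = 0.45·110·17.06 = 844.2 W (cross-section πr²).
Total input = 844.2 + 1780 = 2624 W.
Radiated: εσ·A_surf·T⁴ with A_surf = 4πr² = 68.22 m².
T⁴ = 2624/(0.85·5.67×10⁻⁸·68.22) = 7.981×10⁸ K⁴.

T ≈ 168 K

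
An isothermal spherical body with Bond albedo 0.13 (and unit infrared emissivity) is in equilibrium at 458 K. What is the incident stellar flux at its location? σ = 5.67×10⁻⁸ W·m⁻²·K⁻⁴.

S ≈ 11500 W/m²

(1−a)S·πr² = σ·4πr²·T⁴ ⇒ S = 4σT⁴/(1−a).
S = 4·5.67×10⁻⁸·4.400×10¹⁰/0.870.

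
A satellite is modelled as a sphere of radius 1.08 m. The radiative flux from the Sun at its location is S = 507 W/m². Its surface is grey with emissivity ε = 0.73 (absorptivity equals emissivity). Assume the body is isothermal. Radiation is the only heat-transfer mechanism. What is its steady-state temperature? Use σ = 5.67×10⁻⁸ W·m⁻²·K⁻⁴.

At equilibrium, absorbed power = emitted power.
Absorbing cross-section = πr² = 3.664 m²; emitting surface = 4πr² = 14.66 m² (ratio 4).
εS·A_cross = εσ·A_surf·T⁴  ⇒  T⁴ = S/(4σ)   (ε cancels).
T⁴ = 507/(4·5.67×10⁻⁸) = 2.235×10⁹ K⁴.
T = (2.235×10⁹)^(1/4).

T ≈ 217 K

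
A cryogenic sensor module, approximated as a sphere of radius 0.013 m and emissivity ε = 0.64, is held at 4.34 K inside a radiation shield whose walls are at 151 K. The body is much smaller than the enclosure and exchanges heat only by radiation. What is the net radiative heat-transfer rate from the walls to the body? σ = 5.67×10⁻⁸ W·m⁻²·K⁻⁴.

P_net ≈ 0.0401 W

For a small grey body in a large enclosure: P_net = εσA(T_body⁴ − T_wall⁴).
A = 4πr² = 0.002124 m²; T_body⁴ − T_wall⁴ = 354.8 − 5.199×10⁸ = -5.199×10⁸ K⁴.
|P_net| = 0.64·5.67×10⁻⁸·0.002124·5.199×10⁸.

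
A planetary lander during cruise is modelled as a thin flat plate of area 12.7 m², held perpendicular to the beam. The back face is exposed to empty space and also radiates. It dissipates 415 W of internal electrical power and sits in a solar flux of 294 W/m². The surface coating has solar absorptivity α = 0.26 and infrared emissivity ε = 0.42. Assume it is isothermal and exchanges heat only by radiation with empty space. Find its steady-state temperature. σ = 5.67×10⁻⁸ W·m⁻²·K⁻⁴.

T ≈ 219 K

At steady state, absorbed solar power + internal power = radiated power.
Absorbed: α·S·A_cross = 0.26·294·12.70 = 970.8 W (cross-section A).
Total input = 970.8 + 415 = 1386 W.
Radiated: εσ·A_surf·T⁴ with A_surf = 2A = 25.40 m².
T⁴ = 1386/(0.42·5.67×10⁻⁸·25.40) = 2.291×10⁹ K⁴.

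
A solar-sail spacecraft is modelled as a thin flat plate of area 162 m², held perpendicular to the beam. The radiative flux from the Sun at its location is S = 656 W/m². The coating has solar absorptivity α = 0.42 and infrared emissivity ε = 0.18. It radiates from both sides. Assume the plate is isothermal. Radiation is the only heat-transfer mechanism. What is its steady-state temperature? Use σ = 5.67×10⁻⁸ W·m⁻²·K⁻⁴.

At equilibrium, absorbed power = emitted power.
Absorbing cross-section = A = 162.0 m²; emitting surface = 2A = 324.0 m² (ratio 2).
αS·A_cross = εσ·A_surf·T⁴  ⇒  T⁴ = αS/(ε·2σ).
T⁴ = 0.420·656/(0.18·2·5.67×10⁻⁸) = 1.350×10¹⁰ K⁴.
T = (1.350×10¹⁰)^(1/4).

T ≈ 341 K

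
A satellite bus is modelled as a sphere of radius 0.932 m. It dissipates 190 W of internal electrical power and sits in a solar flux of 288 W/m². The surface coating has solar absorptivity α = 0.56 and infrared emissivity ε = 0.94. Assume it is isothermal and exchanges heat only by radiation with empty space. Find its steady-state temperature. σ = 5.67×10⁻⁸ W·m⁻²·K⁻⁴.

At steady state, absorbed solar power + internal power = radiated power.
Absorbed: α·S·A_cross = 0.56·288·2.729 = 440.1 W (cross-section πr²).
Total input = 440.1 + 190 = 630.1 W.
Radiated: εσ·A_surf·T⁴ with A_surf = 4πr² = 10.92 m².
T⁴ = 630.1/(0.94·5.67×10⁻⁸·10.92) = 1.083×10⁹ K⁴.

T ≈ 181 K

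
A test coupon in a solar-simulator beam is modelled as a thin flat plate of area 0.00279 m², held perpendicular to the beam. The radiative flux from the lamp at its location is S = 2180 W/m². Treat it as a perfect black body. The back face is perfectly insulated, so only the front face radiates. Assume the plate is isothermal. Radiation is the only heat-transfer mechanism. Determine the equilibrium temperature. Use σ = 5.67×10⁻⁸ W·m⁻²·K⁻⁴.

T ≈ 443 K

At equilibrium, absorbed power = emitted power.
Absorbing cross-section = A = 0.002790 m²; emitting surface = A = 0.002790 m² (ratio 1).
S·A_cross = εσ·A_surf·T⁴  ⇒  T⁴ = S/(1σ).
T⁴ = 1.00·2180/(1·5.67×10⁻⁸) = 3.845×10¹⁰ K⁴.
T = (3.845×10¹⁰)^(1/4).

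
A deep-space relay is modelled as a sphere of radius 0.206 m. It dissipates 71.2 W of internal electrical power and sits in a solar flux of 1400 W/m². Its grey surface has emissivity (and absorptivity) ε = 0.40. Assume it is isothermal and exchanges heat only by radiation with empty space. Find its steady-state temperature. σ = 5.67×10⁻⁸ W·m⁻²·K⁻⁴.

At steady state, absorbed solar power + internal power = radiated power.
Absorbed: α·S·A_cross = 0.40·1400·0.1333 = 74.66 W (cross-section πr²).
Total input = 74.66 + 71.2 = 145.9 W.
Radiated: εσ·A_surf·T⁴ with A_surf = 4πr² = 0.5333 m².
T⁴ = 145.9/(0.40·5.67×10⁻⁸·0.5333) = 1.206×10¹⁰ K⁴.

T ≈ 331 K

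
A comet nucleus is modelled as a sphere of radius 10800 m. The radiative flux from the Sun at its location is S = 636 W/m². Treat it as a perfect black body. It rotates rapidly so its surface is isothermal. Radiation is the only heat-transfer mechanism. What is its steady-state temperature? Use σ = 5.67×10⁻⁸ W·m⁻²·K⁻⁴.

At equilibrium, absorbed power = emitted power.
Absorbing cross-section = πr² = 3.664×10⁸ m²; emitting surface = 4πr² = 1.466×10⁹ m² (ratio 4).
S·A_cross = εσ·A_surf·T⁴  ⇒  T⁴ = S/(4σ).
T⁴ = 1.00·636/(4·5.67×10⁻⁸) = 2.804×10⁹ K⁴.
T = (2.804×10⁹)^(1/4).

T ≈ 230 K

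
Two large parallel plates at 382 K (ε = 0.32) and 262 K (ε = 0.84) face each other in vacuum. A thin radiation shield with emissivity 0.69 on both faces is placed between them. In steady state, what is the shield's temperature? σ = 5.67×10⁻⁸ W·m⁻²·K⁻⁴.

In steady state the net flux on the hot side equals that on the cold side.
σ(T₁⁴−T_s⁴)/D₁ = σ(T_s⁴−T₂⁴)/D₂, with D₁ = 1/ε₁+1/ε_s−1 = 3.574, D₂ = 1/ε_s+1/ε₂−1 = 1.640.
Solve for T_s⁴: T_s⁴ = (D₂·T₁⁴ + D₁·T₂⁴)/(D₁+D₂) = 9.927×10⁹ K⁴.

T_s ≈ 316 K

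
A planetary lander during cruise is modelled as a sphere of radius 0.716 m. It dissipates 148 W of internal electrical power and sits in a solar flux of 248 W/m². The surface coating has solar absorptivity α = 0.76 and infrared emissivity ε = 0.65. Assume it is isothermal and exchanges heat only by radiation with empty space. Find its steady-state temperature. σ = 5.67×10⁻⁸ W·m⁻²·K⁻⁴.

At steady state, absorbed solar power + internal power = radiated power.
Absorbed: α·S·A_cross = 0.76·248·1.611 = 303.6 W (cross-section πr²).
Total input = 303.6 + 148 = 451.6 W.
Radiated: εσ·A_surf·T⁴ with A_surf = 4πr² = 6.442 m².
T⁴ = 451.6/(0.65·5.67×10⁻⁸·6.442) = 1.902×10⁹ K⁴.

T ≈ 209 K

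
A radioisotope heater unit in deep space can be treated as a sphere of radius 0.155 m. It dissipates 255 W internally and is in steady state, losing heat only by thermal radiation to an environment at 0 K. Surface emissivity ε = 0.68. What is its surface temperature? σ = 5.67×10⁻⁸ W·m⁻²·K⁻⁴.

Steady state: internal power = radiated power, P = εσA T⁴.
Radiating area A = 4πr² = 0.3019 m².
T⁴ = P/(εσA) = 255/(0.68·5.67×10⁻⁸·0.3019) = 2.191×10¹⁰ K⁴.
T = (2.191×10¹⁰)^(1/4).

T ≈ 385 K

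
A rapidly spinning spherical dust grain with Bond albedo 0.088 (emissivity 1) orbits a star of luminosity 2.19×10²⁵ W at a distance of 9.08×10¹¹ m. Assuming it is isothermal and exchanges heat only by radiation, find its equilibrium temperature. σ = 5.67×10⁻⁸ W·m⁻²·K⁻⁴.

First find the stellar flux at distance d: S = L/(4πd²) = 2.19×10²⁵/(4π·(9.08×10¹¹)²) = 2.114 W/m².
For an isothermal sphere, absorbed (1−a)S·πr² = emitted σ·4πr²·T⁴, so T⁴ = (1−a)S/(4σ).
T⁴ = 0.912·2.114/(4·5.67×10⁻⁸) = 8.500×10⁶ K⁴.

T ≈ 54.0 K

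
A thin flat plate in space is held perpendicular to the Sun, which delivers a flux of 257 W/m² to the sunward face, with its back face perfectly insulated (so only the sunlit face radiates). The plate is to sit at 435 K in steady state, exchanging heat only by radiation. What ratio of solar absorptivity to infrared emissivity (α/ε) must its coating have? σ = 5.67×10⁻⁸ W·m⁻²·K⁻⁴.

α/ε ≈ 7.90

Balance: αS·A = εσ·1A·T⁴ ⇒ α/ε = σT⁴/S.
α/ε = 5.67×10⁻⁸·(435)⁴/257 = 5.67×10⁻⁸·3.581×10¹⁰/257.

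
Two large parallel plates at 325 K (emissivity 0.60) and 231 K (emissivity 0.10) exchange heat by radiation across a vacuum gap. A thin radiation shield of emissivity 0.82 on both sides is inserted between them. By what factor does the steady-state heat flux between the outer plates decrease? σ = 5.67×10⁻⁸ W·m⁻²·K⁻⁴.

Without shield: q₀ = σΔ(T⁴)/(1/ε₁+1/ε₂−1) with denominator 10.67.
With shield the two gaps are in series; the resistances add: (1/ε₁+1/ε_s−1)+(1/ε_s+1/ε₂−1) = 1.886+10.22 = 12.11.
Heat-flux ratio q₀/q = 12.11/10.67.

factor ≈ 1.13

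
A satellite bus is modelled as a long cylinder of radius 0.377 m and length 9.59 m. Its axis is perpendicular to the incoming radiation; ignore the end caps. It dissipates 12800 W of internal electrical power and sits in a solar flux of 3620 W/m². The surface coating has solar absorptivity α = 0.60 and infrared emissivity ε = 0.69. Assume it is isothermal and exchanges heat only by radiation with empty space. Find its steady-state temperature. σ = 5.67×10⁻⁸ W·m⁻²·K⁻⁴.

At steady state, absorbed solar power + internal power = radiated power.
Absorbed: α·S·A_cross = 0.60·3620·7.231 = 15710 W (cross-section 2rL).
Total input = 15710 + 12800 = 28510 W.
Radiated: εσ·A_surf·T⁴ with A_surf = 2πrL = 22.72 m².
T⁴ = 28510/(0.69·5.67×10⁻⁸·22.72) = 3.207×10¹⁰ K⁴.

T ≈ 423 K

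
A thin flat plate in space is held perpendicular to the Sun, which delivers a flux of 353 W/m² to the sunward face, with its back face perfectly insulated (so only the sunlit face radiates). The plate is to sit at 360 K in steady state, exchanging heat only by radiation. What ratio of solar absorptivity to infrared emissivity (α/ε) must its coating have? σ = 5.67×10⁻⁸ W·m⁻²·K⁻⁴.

α/ε ≈ 2.70

Balance: αS·A = εσ·1A·T⁴ ⇒ α/ε = σT⁴/S.
α/ε = 5.67×10⁻⁸·(360)⁴/353 = 5.67×10⁻⁸·1.680×10¹⁰/353.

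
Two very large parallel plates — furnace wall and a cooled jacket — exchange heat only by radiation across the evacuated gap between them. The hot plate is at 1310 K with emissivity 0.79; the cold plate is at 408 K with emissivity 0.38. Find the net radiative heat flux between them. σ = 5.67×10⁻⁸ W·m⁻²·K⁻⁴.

For two infinite grey parallel plates, q = σ(T₁⁴ − T₂⁴)/(1/ε₁ + 1/ε₂ − 1).
T₁⁴ − T₂⁴ = 2.945×10¹² − 2.771×10¹⁰ = 2.917×10¹² K⁴.
1/ε₁ + 1/ε₂ − 1 = 1.266 + 2.632 − 1 = 2.897.
q = 5.67×10⁻⁸ × 2.917×10¹² / 2.897.

q ≈ 57100 W/m²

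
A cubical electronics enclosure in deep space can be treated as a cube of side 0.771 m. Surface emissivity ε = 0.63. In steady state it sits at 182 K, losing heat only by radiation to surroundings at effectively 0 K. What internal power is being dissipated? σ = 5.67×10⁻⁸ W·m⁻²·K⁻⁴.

P ≈ 140 W

Steady state: P = εσA T⁴.
A = 6L² = 3.567 m²; T⁴ = (182)⁴ = 1.097×10⁹ K⁴.
P = 0.63 × 5.67×10⁻⁸ × 3.567 × 1.097×10⁹.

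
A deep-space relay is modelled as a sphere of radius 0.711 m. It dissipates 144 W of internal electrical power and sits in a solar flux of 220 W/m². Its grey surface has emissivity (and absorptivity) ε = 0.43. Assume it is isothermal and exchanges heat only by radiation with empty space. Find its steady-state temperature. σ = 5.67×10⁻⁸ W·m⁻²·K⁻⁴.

T ≈ 209 K

At steady state, absorbed solar power + internal power = radiated power.
Absorbed: α·S·A_cross = 0.43·220·1.588 = 150.2 W (cross-section πr²).
Total input = 150.2 + 144 = 294.2 W.
Radiated: εσ·A_surf·T⁴ with A_surf = 4πr² = 6.353 m².
T⁴ = 294.2/(0.43·5.67×10⁻⁸·6.353) = 1.900×10⁹ K⁴.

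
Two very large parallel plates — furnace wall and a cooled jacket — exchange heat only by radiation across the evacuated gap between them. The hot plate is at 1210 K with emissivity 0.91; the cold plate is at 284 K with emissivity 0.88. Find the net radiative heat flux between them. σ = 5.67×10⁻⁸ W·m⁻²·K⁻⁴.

q ≈ 98100 W/m²

For two infinite grey parallel plates, q = σ(T₁⁴ − T₂⁴)/(1/ε₁ + 1/ε₂ − 1).
T₁⁴ − T₂⁴ = 2.144×10¹² − 6.505×10⁹ = 2.137×10¹² K⁴.
1/ε₁ + 1/ε₂ − 1 = 1.099 + 1.136 − 1 = 1.235.
q = 5.67×10⁻⁸ × 2.137×10¹² / 1.235.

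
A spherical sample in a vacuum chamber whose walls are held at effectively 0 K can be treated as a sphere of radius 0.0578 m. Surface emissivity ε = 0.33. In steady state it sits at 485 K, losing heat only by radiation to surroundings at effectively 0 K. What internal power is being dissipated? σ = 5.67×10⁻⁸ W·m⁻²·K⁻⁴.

Steady state: P = εσA T⁴.
A = 4πr² = 0.04198 m²; T⁴ = (485)⁴ = 5.533×10¹⁰ K⁴.
P = 0.33 × 5.67×10⁻⁸ × 0.04198 × 5.533×10¹⁰.

P ≈ 43.5 W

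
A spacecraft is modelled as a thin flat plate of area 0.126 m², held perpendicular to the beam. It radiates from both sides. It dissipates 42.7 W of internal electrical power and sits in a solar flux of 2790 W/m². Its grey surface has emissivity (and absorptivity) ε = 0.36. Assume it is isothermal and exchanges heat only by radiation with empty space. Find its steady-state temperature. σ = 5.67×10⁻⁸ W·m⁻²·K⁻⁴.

At steady state, absorbed solar power + internal power = radiated power.
Absorbed: α·S·A_cross = 0.36·2790·0.1260 = 126.6 W (cross-section A).
Total input = 126.6 + 42.7 = 169.3 W.
Radiated: εσ·A_surf·T⁴ with A_surf = 2A = 0.2520 m².
T⁴ = 169.3/(0.36·5.67×10⁻⁸·0.2520) = 3.290×10¹⁰ K⁴.

T ≈ 426 K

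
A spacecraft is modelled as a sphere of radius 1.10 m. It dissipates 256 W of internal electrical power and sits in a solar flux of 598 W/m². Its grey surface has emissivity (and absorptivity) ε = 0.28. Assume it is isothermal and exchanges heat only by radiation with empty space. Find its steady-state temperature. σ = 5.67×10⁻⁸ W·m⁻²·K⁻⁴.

At steady state, absorbed solar power + internal power = radiated power.
Absorbed: α·S·A_cross = 0.28·598·3.801 = 636.5 W (cross-section πr²).
Total input = 636.5 + 256 = 892.5 W.
Radiated: εσ·A_surf·T⁴ with A_surf = 4πr² = 15.21 m².
T⁴ = 892.5/(0.28·5.67×10⁻⁸·15.21) = 3.697×10⁹ K⁴.

T ≈ 247 K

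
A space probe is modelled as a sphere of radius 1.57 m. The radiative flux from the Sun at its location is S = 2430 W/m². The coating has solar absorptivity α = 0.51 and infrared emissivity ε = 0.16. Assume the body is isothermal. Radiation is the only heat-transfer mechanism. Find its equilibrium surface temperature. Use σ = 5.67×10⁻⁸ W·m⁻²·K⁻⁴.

At equilibrium, absorbed power = emitted power.
Absorbing cross-section = πr² = 7.744 m²; emitting surface = 4πr² = 30.97 m² (ratio 4).
αS·A_cross = εσ·A_surf·T⁴  ⇒  T⁴ = αS/(ε·4σ).
T⁴ = 0.510·2430/(0.16·4·5.67×10⁻⁸) = 3.415×10¹⁰ K⁴.
T = (3.415×10¹⁰)^(1/4).

T ≈ 430 K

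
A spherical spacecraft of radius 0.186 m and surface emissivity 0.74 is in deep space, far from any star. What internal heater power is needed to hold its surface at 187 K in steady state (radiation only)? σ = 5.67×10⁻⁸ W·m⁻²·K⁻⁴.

P ≈ 22.3 W

P = εσ·4πr²·T⁴.
4πr² = 0.4347 m²; T⁴ = 1.223×10⁹ K⁴.
P = 0.74·5.67×10⁻⁸·0.4347·1.223×10⁹.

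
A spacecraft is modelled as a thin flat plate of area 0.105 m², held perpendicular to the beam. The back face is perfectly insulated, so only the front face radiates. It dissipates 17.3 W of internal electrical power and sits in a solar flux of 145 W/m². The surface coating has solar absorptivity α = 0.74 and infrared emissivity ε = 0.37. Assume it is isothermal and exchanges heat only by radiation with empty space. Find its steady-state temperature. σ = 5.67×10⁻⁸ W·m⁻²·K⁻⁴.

At steady state, absorbed solar power + internal power = radiated power.
Absorbed: α·S·A_cross = 0.74·145·0.1050 = 11.27 W (cross-section A).
Total input = 11.27 + 17.3 = 28.57 W.
Radiated: εσ·A_surf·T⁴ with A_surf = A = 0.1050 m².
T⁴ = 28.57/(0.37·5.67×10⁻⁸·0.1050) = 1.297×10¹⁰ K⁴.

T ≈ 337 K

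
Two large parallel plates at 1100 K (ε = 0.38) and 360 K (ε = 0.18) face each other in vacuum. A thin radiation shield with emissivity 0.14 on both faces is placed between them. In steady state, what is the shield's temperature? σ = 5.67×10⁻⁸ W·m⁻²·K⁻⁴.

In steady state the net flux on the hot side equals that on the cold side.
σ(T₁⁴−T_s⁴)/D₁ = σ(T_s⁴−T₂⁴)/D₂, with D₁ = 1/ε₁+1/ε_s−1 = 8.774, D₂ = 1/ε_s+1/ε₂−1 = 11.70.
Solve for T_s⁴: T_s⁴ = (D₂·T₁⁴ + D₁·T₂⁴)/(D₁+D₂) = 8.438×10¹¹ K⁴.

T_s ≈ 958 K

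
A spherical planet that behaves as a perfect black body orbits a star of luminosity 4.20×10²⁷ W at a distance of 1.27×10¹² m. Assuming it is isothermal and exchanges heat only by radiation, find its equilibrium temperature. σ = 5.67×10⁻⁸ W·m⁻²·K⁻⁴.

First find the stellar flux at distance d: S = L/(4πd²) = 4.20×10²⁷/(4π·(1.27×10¹²)²) = 207.2 W/m².
For an isothermal sphere, absorbed (1−a)S·πr² = emitted σ·4πr²·T⁴, so T⁴ = (1−a)S/(4σ).
T⁴ = 1.00·207.2/(4·5.67×10⁻⁸) = 9.137×10⁸ K⁴.

T ≈ 174 K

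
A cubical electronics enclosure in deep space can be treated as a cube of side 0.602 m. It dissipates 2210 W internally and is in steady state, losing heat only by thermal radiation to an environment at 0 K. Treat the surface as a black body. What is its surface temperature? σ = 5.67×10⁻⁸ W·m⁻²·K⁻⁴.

Steady state: internal power = radiated power, P = εσA T⁴.
Radiating area A = 6L² = 2.174 m².
T⁴ = P/(εσA) = 2210/(1.0·5.67×10⁻⁸·2.174) = 1.793×10¹⁰ K⁴.
T = (1.793×10¹⁰)^(1/4).

T ≈ 366 K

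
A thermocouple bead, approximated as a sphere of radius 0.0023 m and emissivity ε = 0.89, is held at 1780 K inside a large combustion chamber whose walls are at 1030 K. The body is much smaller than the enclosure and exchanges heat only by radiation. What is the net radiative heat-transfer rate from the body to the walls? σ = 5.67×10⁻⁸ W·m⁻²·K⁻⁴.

P_net ≈ 29.9 W

For a small grey body in a large enclosure: P_net = εσA(T_body⁴ − T_wall⁴).
A = 4πr² = 6.648×10⁻⁵ m²; T_body⁴ − T_wall⁴ = 1.004×10¹³ − 1.126×10¹² = 8.913×10¹² K⁴.
|P_net| = 0.89·5.67×10⁻⁸·6.648×10⁻⁵·8.913×10¹².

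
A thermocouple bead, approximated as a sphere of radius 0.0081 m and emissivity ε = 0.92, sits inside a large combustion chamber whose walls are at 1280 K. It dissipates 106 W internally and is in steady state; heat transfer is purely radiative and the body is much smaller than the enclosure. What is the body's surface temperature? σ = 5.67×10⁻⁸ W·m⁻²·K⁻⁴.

T ≈ 1510 K

For a small grey body in a large enclosure, net radiated power = εσA(T⁴ − T_w⁴).
Steady state: P = εσA(T⁴ − T_w⁴) with A = 4πr² = 8.245×10⁻⁴ m².
T⁴ = P/(εσA) + T_w⁴ = 106/(0.92·5.67×10⁻⁸·8.245×10⁻⁴) + (1280)⁴
    = 2.465×10¹² + 2.684×10¹² = 5.149×10¹² K⁴.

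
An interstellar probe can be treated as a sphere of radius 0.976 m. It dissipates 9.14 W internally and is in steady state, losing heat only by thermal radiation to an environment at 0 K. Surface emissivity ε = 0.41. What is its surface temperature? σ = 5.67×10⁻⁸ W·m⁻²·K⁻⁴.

Steady state: internal power = radiated power, P = εσA T⁴.
Radiating area A = 4πr² = 11.97 m².
T⁴ = P/(εσA) = 9.14/(0.41·5.67×10⁻⁸·11.97) = 3.285×10⁷ K⁴.
T = (3.285×10⁷)^(1/4).

T ≈ 75.7 K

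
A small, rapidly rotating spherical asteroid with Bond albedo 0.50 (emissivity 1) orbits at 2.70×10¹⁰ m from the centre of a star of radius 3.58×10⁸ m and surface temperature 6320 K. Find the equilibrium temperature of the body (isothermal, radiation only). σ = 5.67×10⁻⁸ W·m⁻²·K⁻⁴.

T ≈ 433 K

The star's surface emits σT_*⁴; at distance d the flux is S = σT_*⁴(R_*/d)².
S = 5.67×10⁻⁸·(6320)⁴·(3.58×10⁸/2.70×10¹⁰)² = 15900 W/m².
For an isothermal sphere T⁴ = (1−a)S/(4σ) = 3.506×10¹⁰ K⁴.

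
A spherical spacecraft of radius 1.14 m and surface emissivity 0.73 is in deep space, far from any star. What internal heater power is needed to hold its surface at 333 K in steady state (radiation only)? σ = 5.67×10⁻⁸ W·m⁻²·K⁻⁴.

P = εσ·4πr²·T⁴.
4πr² = 16.33 m²; T⁴ = 1.230×10¹⁰ K⁴.
P = 0.73·5.67×10⁻⁸·16.33·1.230×10¹⁰.

P ≈ 8310 W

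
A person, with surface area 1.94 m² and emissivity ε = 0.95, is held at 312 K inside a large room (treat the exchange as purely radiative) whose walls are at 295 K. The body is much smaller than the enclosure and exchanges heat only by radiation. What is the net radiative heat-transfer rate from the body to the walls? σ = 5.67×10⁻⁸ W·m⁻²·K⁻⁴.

For a small grey body in a large enclosure: P_net = εσA(T_body⁴ − T_wall⁴).
A = 1.94 m²; T_body⁴ − T_wall⁴ = 9.476×10⁹ − 7.573×10⁹ = 1.903×10⁹ K⁴.
|P_net| = 0.95·5.67×10⁻⁸·1.940·1.903×10⁹.

P_net ≈ 199 W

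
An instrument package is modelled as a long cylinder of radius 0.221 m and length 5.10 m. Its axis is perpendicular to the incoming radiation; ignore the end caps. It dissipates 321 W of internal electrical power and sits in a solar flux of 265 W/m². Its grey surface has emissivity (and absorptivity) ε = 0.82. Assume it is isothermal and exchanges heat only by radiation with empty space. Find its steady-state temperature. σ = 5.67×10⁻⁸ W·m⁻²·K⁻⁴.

At steady state, absorbed solar power + internal power = radiated power.
Absorbed: α·S·A_cross = 0.82·265·2.254 = 489.8 W (cross-section 2rL).
Total input = 489.8 + 321 = 810.8 W.
Radiated: εσ·A_surf·T⁴ with A_surf = 2πrL = 7.082 m².
T⁴ = 810.8/(0.82·5.67×10⁻⁸·7.082) = 2.463×10⁹ K⁴.

T ≈ 223 K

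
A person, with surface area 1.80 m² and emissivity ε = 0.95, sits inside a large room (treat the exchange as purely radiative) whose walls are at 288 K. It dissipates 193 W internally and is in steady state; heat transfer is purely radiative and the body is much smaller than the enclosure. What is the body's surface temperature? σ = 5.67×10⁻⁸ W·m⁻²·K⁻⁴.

T ≈ 307 K

For a small grey body in a large enclosure, net radiated power = εσA(T⁴ − T_w⁴).
Steady state: P = εσA(T⁴ − T_w⁴) with A = 1.80 m².
T⁴ = P/(εσA) + T_w⁴ = 193/(0.95·5.67×10⁻⁸·1.800) + (288)⁴
    = 1.991×10⁹ + 6.880×10⁹ = 8.870×10⁹ K⁴.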